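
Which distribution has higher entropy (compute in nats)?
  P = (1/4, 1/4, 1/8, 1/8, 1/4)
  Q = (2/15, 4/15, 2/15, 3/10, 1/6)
P

Computing entropies in nats:
H(P) = 1.5596
H(Q) = 1.5496

Distribution P has higher entropy.

Intuition: The distribution closer to uniform (more spread out) has higher entropy.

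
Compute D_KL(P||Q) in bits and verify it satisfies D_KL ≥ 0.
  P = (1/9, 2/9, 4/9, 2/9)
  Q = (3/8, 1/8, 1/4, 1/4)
0.3206 bits

KL divergence satisfies the Gibbs inequality: D_KL(P||Q) ≥ 0 for all distributions P, Q.

D_KL(P||Q) = Σ p(x) log(p(x)/q(x))
Term by term:
  x=0: 1/9 × log_2[(1/9)/(3/8)] = -0.1950
  x=1: 2/9 × log_2[(2/9)/(1/8)] = 0.1845
  x=2: 4/9 × log_2[(4/9)/(1/4)] = 0.3689
  x=3: 2/9 × log_2[(2/9)/(1/4)] = -0.0378
D_KL(P||Q) = 0.3206 bits

D_KL(P||Q) = 0.3206 ≥ 0 ✓

This non-negativity is a fundamental property: relative entropy cannot be negative because it measures how different Q is from P.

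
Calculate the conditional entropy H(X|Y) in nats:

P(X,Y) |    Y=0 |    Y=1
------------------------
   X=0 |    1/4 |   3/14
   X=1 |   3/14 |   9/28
0.6810 nats

Using the chain rule: H(X|Y) = H(X,Y) - H(Y)

First, compute H(X,Y) = 1.3716 nats

Marginal P(Y) = (13/28, 15/28)
H(Y) = 0.6906 nats

H(X|Y) = H(X,Y) - H(Y) = 1.3716 - 0.6906 = 0.6810 nats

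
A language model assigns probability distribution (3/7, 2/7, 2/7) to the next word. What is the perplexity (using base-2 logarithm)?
2.9417

Perplexity is 2^H (or exp(H) for natural log).

First, H = -Σ p log p = 1.5567 bits
Perplexity = 2^1.5567 = 2.9417

Interpretation: The model's uncertainty is equivalent to choosing uniformly among 2.9 options.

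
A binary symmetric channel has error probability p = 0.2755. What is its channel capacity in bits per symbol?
0.1508 bits

For a binary symmetric channel (BSC) with error probability p:
Capacity C = 1 - H(p) bits per symbol

where H(p) = -p log₂(p) - (1-p) log₂(1-p) is the binary entropy function.

H(0.2755) = 0.8492 bits
C = 1 - 0.8492 = 0.1508 bits per symbol

This means we can reliably transmit up to 0.1508 bits of information per channel use.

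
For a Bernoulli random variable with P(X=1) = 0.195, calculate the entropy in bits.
0.7118 bits

The binary entropy function is:
H(p) = -p log(p) - (1-p) log(1-p)

H(0.195) = -0.195 × log_2(0.195) - 0.805 × log_2(0.805)
H(0.195) = 0.7118 bits

Note: Binary entropy is maximized at p=0.5 (H=1 bit) and minimized at p=0 or p=1 (H=0).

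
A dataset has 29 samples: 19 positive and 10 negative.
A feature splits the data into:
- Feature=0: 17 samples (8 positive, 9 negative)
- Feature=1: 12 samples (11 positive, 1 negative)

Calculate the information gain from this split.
0.1734 bits

Information Gain = H(Y) - H(Y|Feature)

Before split:
P(positive) = 19/29 = 0.6552
H(Y) = 0.9294 bits

After split:
Feature=0: H = 0.9975 bits (weight = 17/29)
Feature=1: H = 0.4138 bits (weight = 12/29)
H(Y|Feature) = (17/29)×0.9975 + (12/29)×0.4138 = 0.7560 bits

Information Gain = 0.9294 - 0.7560 = 0.1734 bits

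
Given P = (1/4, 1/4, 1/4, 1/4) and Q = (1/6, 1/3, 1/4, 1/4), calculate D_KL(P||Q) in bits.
0.0425 bits

KL divergence: D_KL(P||Q) = Σ p(x) log(p(x)/q(x))

Computing term by term:
  x=0: 1/4 × log_2[(1/4)/(1/6)] = 1/4 × 0.5850 = 0.1462
  x=1: 1/4 × log_2[(1/4)/(1/3)] = 1/4 × -0.4150 = -0.1038
  x=2: 1/4 × log_2[(1/4)/(1/4)] = 1/4 × 0.0000 = 0.0000
  x=3: 1/4 × log_2[(1/4)/(1/4)] = 1/4 × 0.0000 = 0.0000

D_KL(P||Q) = 0.0425 bits

Note: KL divergence is always non-negative and equals 0 iff P = Q.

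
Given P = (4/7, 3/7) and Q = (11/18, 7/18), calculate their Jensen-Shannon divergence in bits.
0.0012 bits

Jensen-Shannon divergence is:
JSD(P||Q) = 0.5 × D_KL(P||M) + 0.5 × D_KL(Q||M)
where M = 0.5 × (P + Q) is the mixture distribution.

M = 0.5 × (4/7, 3/7) + 0.5 × (11/18, 7/18) = (0.59127, 0.40873)

D_KL(P||M) = 0.0012 bits
D_KL(Q||M) = 0.0012 bits

JSD(P||Q) = 0.5 × 0.0012 + 0.5 × 0.0012 = 0.0012 bits

Unlike KL divergence, JSD is symmetric and bounded: 0 ≤ JSD ≤ log(2).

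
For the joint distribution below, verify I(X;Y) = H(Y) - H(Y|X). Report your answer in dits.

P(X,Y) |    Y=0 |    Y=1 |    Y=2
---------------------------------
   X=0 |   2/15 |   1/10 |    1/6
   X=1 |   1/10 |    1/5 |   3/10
I(X;Y) = 0.0081 dits

Mutual information has multiple equivalent forms:
- I(X;Y) = H(X) - H(X|Y)
- I(X;Y) = H(Y) - H(Y|X)
- I(X;Y) = H(X) + H(Y) - H(X,Y)

Computing all quantities:
H(X) = 0.2923, H(Y) = 0.4588, H(X,Y) = 0.7430
H(X|Y) = 0.2842, H(Y|X) = 0.4507

Verification:
H(X) - H(X|Y) = 0.2923 - 0.2842 = 0.0081
H(Y) - H(Y|X) = 0.4588 - 0.4507 = 0.0081
H(X) + H(Y) - H(X,Y) = 0.2923 + 0.4588 - 0.7430 = 0.0081

All forms give I(X;Y) = 0.0081 dits. ✓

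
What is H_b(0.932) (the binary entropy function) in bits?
0.3584 bits

The binary entropy function is:
H(p) = -p log(p) - (1-p) log(1-p)

H(0.932) = -0.932 × log_2(0.932) - 0.068 × log_2(0.068)
H(0.932) = 0.3584 bits

Note: Binary entropy is maximized at p=0.5 (H=1 bit) and minimized at p=0 or p=1 (H=0).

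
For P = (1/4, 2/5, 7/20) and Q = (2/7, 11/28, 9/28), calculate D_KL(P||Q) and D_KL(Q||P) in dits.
D_KL(P||Q) = 0.0016, D_KL(Q||P) = 0.0016

KL divergence is not symmetric: D_KL(P||Q) ≠ D_KL(Q||P) in general.

D_KL(P||Q) = 0.0016 dits
D_KL(Q||P) = 0.0016 dits

In this case they happen to be equal (to 4 decimal places).

This asymmetry is why KL divergence is not a true distance metric.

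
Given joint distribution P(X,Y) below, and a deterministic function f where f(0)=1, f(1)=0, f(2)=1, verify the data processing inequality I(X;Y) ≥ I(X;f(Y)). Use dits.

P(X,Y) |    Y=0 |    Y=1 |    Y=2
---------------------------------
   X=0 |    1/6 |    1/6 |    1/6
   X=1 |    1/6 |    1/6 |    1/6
I(X;Y) = 0.0000, I(X;f(Y)) = 0.0000, inequality holds: 0.0000 ≥ 0.0000

Data Processing Inequality: For any Markov chain X → Y → Z, we have I(X;Y) ≥ I(X;Z).

Here Z = f(Y) is a deterministic function of Y, forming X → Y → Z.

Original I(X;Y) = 0.0000 dits

After applying f:
P(X,Z) where Z=f(Y):
- P(X,Z=0) = P(X,Y=1)
- P(X,Z=1) = P(X,Y=0) + P(X,Y=2)

I(X;Z) = I(X;f(Y)) = 0.0000 dits

Verification: 0.0000 ≥ 0.0000 ✓

Information cannot be created by processing; the function f can only lose information about X.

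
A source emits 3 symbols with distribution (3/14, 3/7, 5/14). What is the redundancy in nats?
0.0377 nats

Redundancy measures how far a source is from maximum entropy:
R = H_max - H(X)

Maximum entropy for 3 symbols: H_max = log_e(3) = 1.0986 nats
Actual entropy: H(X) = 1.0609 nats
Redundancy: R = 1.0986 - 1.0609 = 0.0377 nats

This redundancy represents potential for compression: the source could be compressed by 0.0377 nats per symbol.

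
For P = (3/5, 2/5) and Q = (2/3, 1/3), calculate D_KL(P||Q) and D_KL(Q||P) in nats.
D_KL(P||Q) = 0.0097, D_KL(Q||P) = 0.0095

KL divergence is not symmetric: D_KL(P||Q) ≠ D_KL(Q||P) in general.

D_KL(P||Q) = 0.0097 nats
D_KL(Q||P) = 0.0095 nats

No, they are not equal!

This asymmetry is why KL divergence is not a true distance metric.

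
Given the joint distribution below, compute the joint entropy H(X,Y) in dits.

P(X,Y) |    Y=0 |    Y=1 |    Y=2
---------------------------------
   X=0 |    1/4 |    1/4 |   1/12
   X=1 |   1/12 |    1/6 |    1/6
0.7403 dits

Joint entropy is H(X,Y) = -Σ_{x,y} p(x,y) log p(x,y).

Summing over all non-zero entries:
H(X,Y) = -[1/4·log_10(1/4) + 1/4·log_10(1/4) + 1/12·log_10(1/12) + 1/12·log_10(1/12) + 1/6·log_10(1/6) + 1/6·log_10(1/6)]
H(X,Y) = 0.7403 dits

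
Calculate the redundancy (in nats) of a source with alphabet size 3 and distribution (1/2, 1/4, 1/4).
0.0589 nats

Redundancy measures how far a source is from maximum entropy:
R = H_max - H(X)

Maximum entropy for 3 symbols: H_max = log_e(3) = 1.0986 nats
Actual entropy: H(X) = 1.0397 nats
Redundancy: R = 1.0986 - 1.0397 = 0.0589 nats

This redundancy represents potential for compression: the source could be compressed by 0.0589 nats per symbol.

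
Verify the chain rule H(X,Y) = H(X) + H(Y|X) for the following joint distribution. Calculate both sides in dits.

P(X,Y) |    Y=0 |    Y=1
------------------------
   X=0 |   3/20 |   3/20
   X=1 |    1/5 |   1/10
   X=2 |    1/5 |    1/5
H(X,Y) = 0.7666, H(X) = 0.4729, H(Y|X) = 0.2937 (all in dits)

Chain rule: H(X,Y) = H(X) + H(Y|X)

Left side — joint entropy directly:
H(X,Y) = -Σ p(x,y) log p(x,y) = 0.7666 dits

Right side — compute H(Y|X) from the conditional distributions:
P(X) = (3/10, 3/10, 2/5), so H(X) = 0.4729 dits
H(Y|X) = Σ_x P(X=x) · H(Y|X=x):
  P(Y|X=0) = (1/2, 1/2), H(Y|X=0) = 0.3010, weight P(X=0) = 3/10
  P(Y|X=1) = (2/3, 1/3), H(Y|X=1) = 0.2764, weight P(X=1) = 3/10
  P(Y|X=2) = (1/2, 1/2), H(Y|X=2) = 0.3010, weight P(X=2) = 2/5
H(Y|X) = 0.2937 dits

H(X) + H(Y|X) = 0.4729 + 0.2937 = 0.7666 dits

Both sides equal 0.7666 dits. ✓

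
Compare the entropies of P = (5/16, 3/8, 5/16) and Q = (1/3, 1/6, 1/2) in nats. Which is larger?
P

Computing entropies in nats:
H(P) = 1.0948
H(Q) = 1.0114

Distribution P has higher entropy.

Intuition: The distribution closer to uniform (more spread out) has higher entropy.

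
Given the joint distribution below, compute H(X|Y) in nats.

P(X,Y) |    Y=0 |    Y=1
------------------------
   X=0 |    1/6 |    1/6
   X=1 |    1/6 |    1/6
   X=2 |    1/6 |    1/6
1.0986 nats

Using the chain rule: H(X|Y) = H(X,Y) - H(Y)

First, compute H(X,Y) = 1.7918 nats

Marginal P(Y) = (1/2, 1/2)
H(Y) = 0.6931 nats

H(X|Y) = H(X,Y) - H(Y) = 1.7918 - 0.6931 = 1.0986 nats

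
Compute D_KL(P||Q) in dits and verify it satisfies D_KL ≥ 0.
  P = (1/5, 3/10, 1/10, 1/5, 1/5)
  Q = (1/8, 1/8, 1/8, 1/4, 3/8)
0.0712 dits

KL divergence satisfies the Gibbs inequality: D_KL(P||Q) ≥ 0 for all distributions P, Q.

D_KL(P||Q) = Σ p(x) log(p(x)/q(x))
Term by term:
  x=0: 1/5 × log_10[(1/5)/(1/8)] = 0.0408
  x=1: 3/10 × log_10[(3/10)/(1/8)] = 0.1141
  x=2: 1/10 × log_10[(1/10)/(1/8)] = -0.0097
  x=3: 1/5 × log_10[(1/5)/(1/4)] = -0.0194
  x=4: 1/5 × log_10[(1/5)/(3/8)] = -0.0546
D_KL(P||Q) = 0.0712 dits

D_KL(P||Q) = 0.0712 ≥ 0 ✓

This non-negativity is a fundamental property: relative entropy cannot be negative because it measures how different Q is from P.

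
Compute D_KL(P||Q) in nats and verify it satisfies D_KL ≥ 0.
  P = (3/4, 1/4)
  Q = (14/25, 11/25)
0.0778 nats

KL divergence satisfies the Gibbs inequality: D_KL(P||Q) ≥ 0 for all distributions P, Q.

D_KL(P||Q) = Σ p(x) log(p(x)/q(x))
Term by term:
  x=0: 3/4 × log_e[(3/4)/(14/25)] = 0.2191
  x=1: 1/4 × log_e[(1/4)/(11/25)] = -0.1413
D_KL(P||Q) = 0.0778 nats

D_KL(P||Q) = 0.0778 ≥ 0 ✓

This non-negativity is a fundamental property: relative entropy cannot be negative because it measures how different Q is from P.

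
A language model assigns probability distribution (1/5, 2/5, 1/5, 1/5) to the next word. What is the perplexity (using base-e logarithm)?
3.7893

Perplexity is e^H (or exp(H) for natural log).

First, H = -Σ p log p = 1.3322 nats
Perplexity = e^1.3322 = 3.7893

Interpretation: The model's uncertainty is equivalent to choosing uniformly among 3.8 options.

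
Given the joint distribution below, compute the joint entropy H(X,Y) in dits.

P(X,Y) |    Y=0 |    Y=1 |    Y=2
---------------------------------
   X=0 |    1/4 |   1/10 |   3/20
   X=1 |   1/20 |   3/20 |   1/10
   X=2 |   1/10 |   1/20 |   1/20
0.8928 dits

Joint entropy is H(X,Y) = -Σ_{x,y} p(x,y) log p(x,y).

Summing over all non-zero entries:
H(X,Y) = -[1/4·log_10(1/4) + 1/10·log_10(1/10) + 3/20·log_10(3/20) + 1/20·log_10(1/20) + 3/20·log_10(3/20) + 1/10·log_10(1/10) + 1/10·log_10(1/10) + 1/20·log_10(1/20) + 1/20·log_10(1/20)]
H(X,Y) = 0.8928 dits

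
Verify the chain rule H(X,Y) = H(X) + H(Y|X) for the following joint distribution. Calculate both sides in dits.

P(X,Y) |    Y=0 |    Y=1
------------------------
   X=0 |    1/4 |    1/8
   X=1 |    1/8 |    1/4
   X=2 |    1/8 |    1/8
H(X,Y) = 0.7526, H(X) = 0.4700, H(Y|X) = 0.2826 (all in dits)

Chain rule: H(X,Y) = H(X) + H(Y|X)

Left side — joint entropy directly:
H(X,Y) = -Σ p(x,y) log p(x,y) = 0.7526 dits

Right side — compute H(Y|X) from the conditional distributions:
P(X) = (3/8, 3/8, 1/4), so H(X) = 0.4700 dits
H(Y|X) = Σ_x P(X=x) · H(Y|X=x):
  P(Y|X=0) = (2/3, 1/3), H(Y|X=0) = 0.2764, weight P(X=0) = 3/8
  P(Y|X=1) = (1/3, 2/3), H(Y|X=1) = 0.2764, weight P(X=1) = 3/8
  P(Y|X=2) = (1/2, 1/2), H(Y|X=2) = 0.3010, weight P(X=2) = 1/4
H(Y|X) = 0.2826 dits

H(X) + H(Y|X) = 0.4700 + 0.2826 = 0.7526 dits

Both sides equal 0.7526 dits. ✓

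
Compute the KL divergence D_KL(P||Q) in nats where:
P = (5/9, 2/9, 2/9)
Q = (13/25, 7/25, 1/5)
0.0088 nats

KL divergence: D_KL(P||Q) = Σ p(x) log(p(x)/q(x))

Computing term by term:
  x=0: 5/9 × log_e[(5/9)/(13/25)] = 5/9 × 0.0661 = 0.0367
  x=1: 2/9 × log_e[(2/9)/(7/25)] = 2/9 × -0.2311 = -0.0514
  x=2: 2/9 × log_e[(2/9)/(1/5)] = 2/9 × 0.1054 = 0.0234

D_KL(P||Q) = 0.0088 nats

Note: KL divergence is always non-negative and equals 0 iff P = Q.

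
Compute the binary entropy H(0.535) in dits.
0.3000 dits

The binary entropy function is:
H(p) = -p log(p) - (1-p) log(1-p)

H(0.535) = -0.535 × log_10(0.535) - 0.465 × log_10(0.465)
H(0.535) = 0.3000 dits

Note: Binary entropy is maximized at p=0.5 (H=1 bit) and minimized at p=0 or p=1 (H=0).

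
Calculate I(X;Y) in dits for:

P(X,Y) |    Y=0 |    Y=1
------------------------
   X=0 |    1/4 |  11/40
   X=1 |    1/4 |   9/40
0.0005 dits

Mutual information: I(X;Y) = H(X) + H(Y) - H(X,Y)

Marginals:
P(X) = (21/40, 19/40), H(X) = 0.3005 dits
P(Y) = (1/2, 1/2), H(Y) = 0.3010 dits

Joint entropy: H(X,Y) = 0.6010 dits

I(X;Y) = 0.3005 + 0.3010 - 0.6010 = 0.0005 dits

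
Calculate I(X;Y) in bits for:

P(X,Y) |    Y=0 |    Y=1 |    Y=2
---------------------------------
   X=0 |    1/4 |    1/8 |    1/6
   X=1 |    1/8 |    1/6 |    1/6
0.0299 bits

Mutual information: I(X;Y) = H(X) + H(Y) - H(X,Y)

Marginals:
P(X) = (13/24, 11/24), H(X) = 0.9950 bits
P(Y) = (3/8, 7/24, 1/3), H(Y) = 1.5774 bits

Joint entropy: H(X,Y) = 2.5425 bits

I(X;Y) = 0.9950 + 1.5774 - 2.5425 = 0.0299 bits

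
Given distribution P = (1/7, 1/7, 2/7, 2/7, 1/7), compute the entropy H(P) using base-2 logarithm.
2.2359 bits

Shannon entropy is H(X) = -Σ p(x) log p(x).

For P = (1/7, 1/7, 2/7, 2/7, 1/7):
H = -1/7 × log_2(1/7) -1/7 × log_2(1/7) -2/7 × log_2(2/7) -2/7 × log_2(2/7) -1/7 × log_2(1/7)
H = 2.2359 bits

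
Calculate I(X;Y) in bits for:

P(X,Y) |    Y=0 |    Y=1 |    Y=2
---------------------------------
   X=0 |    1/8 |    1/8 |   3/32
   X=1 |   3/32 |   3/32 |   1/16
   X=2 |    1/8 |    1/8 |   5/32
0.0121 bits

Mutual information: I(X;Y) = H(X) + H(Y) - H(X,Y)

Marginals:
P(X) = (11/32, 1/4, 13/32), H(X) = 1.5575 bits
P(Y) = (11/32, 11/32, 5/16), H(Y) = 1.5835 bits

Joint entropy: H(X,Y) = 3.1289 bits

I(X;Y) = 1.5575 + 1.5835 - 3.1289 = 0.0121 bits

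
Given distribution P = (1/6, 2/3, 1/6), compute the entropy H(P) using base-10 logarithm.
0.3768 dits

Shannon entropy is H(X) = -Σ p(x) log p(x).

For P = (1/6, 2/3, 1/6):
H = -1/6 × log_10(1/6) -2/3 × log_10(2/3) -1/6 × log_10(1/6)
H = 0.3768 dits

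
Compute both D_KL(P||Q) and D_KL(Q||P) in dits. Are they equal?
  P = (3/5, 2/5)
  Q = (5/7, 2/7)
D_KL(P||Q) = 0.0130, D_KL(Q||P) = 0.0123

KL divergence is not symmetric: D_KL(P||Q) ≠ D_KL(Q||P) in general.

D_KL(P||Q) = 0.0130 dits
D_KL(Q||P) = 0.0123 dits

No, they are not equal!

This asymmetry is why KL divergence is not a true distance metric.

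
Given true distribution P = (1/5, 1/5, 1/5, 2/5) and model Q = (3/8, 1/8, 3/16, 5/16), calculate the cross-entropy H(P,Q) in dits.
0.6133 dits

Cross-entropy: H(P,Q) = -Σ p(x) log q(x)

Alternatively: H(P,Q) = H(P) + D_KL(P||Q)
H(P) = 0.5786 dits
D_KL(P||Q) = 0.0347 dits

H(P,Q) = 0.5786 + 0.0347 = 0.6133 dits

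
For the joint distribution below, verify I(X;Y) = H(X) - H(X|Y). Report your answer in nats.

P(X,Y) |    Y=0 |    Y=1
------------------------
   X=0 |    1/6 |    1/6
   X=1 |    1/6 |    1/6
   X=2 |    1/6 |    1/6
I(X;Y) = 0.0000 nats

Mutual information has multiple equivalent forms:
- I(X;Y) = H(X) - H(X|Y)
- I(X;Y) = H(Y) - H(Y|X)
- I(X;Y) = H(X) + H(Y) - H(X,Y)

Computing all quantities:
H(X) = 1.0986, H(Y) = 0.6931, H(X,Y) = 1.7918
H(X|Y) = 1.0986, H(Y|X) = 0.6931

Verification:
H(X) - H(X|Y) = 1.0986 - 1.0986 = 0.0000
H(Y) - H(Y|X) = 0.6931 - 0.6931 = 0.0000
H(X) + H(Y) - H(X,Y) = 1.0986 + 0.6931 - 1.7918 = 0.0000

All forms give I(X;Y) = 0.0000 nats. ✓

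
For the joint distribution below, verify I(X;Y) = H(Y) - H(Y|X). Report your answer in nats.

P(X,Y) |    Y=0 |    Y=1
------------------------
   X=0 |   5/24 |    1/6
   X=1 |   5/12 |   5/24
I(X;Y) = 0.0061 nats

Mutual information has multiple equivalent forms:
- I(X;Y) = H(X) - H(X|Y)
- I(X;Y) = H(Y) - H(Y|X)
- I(X;Y) = H(X) + H(Y) - H(X,Y)

Computing all quantities:
H(X) = 0.6616, H(Y) = 0.6616, H(X,Y) = 1.3170
H(X|Y) = 0.6554, H(Y|X) = 0.6554

Verification:
H(X) - H(X|Y) = 0.6616 - 0.6554 = 0.0061
H(Y) - H(Y|X) = 0.6616 - 0.6554 = 0.0061
H(X) + H(Y) - H(X,Y) = 0.6616 + 0.6616 - 1.3170 = 0.0061

All forms give I(X;Y) = 0.0061 nats. ✓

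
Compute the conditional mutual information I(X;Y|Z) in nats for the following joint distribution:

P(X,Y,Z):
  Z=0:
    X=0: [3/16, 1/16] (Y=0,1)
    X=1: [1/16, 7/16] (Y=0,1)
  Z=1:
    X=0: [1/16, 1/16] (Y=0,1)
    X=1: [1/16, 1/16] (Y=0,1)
0.1484 nats

Conditional mutual information: I(X;Y|Z) = H(X|Z) + H(Y|Z) - H(X,Y|Z)

H(Z) = 0.5623
H(X,Z) = 1.2130 → H(X|Z) = 0.6507
H(Y,Z) = 1.2130 → H(Y|Z) = 0.6507
H(X,Y,Z) = 1.7153 → H(X,Y|Z) = 1.1529

I(X;Y|Z) = 0.6507 + 0.6507 - 1.1529 = 0.1484 nats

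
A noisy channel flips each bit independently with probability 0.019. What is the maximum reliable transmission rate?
0.8642 bits

For a binary symmetric channel (BSC) with error probability p:
Capacity C = 1 - H(p) bits per symbol

where H(p) = -p log₂(p) - (1-p) log₂(1-p) is the binary entropy function.

H(0.019) = 0.1358 bits
C = 1 - 0.1358 = 0.8642 bits per symbol

This means we can reliably transmit up to 0.8642 bits of information per channel use.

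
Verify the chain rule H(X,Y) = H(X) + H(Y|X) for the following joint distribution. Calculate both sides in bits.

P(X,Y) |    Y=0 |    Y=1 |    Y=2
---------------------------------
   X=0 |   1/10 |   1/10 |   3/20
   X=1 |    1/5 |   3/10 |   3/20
H(X,Y) = 2.4710, H(X) = 0.9341, H(Y|X) = 1.5369 (all in bits)

Chain rule: H(X,Y) = H(X) + H(Y|X)

Left side — joint entropy directly:
H(X,Y) = -Σ p(x,y) log p(x,y) = 2.4710 bits

Right side — compute H(Y|X) from the conditional distributions:
P(X) = (7/20, 13/20), so H(X) = 0.9341 bits
H(Y|X) = Σ_x P(X=x) · H(Y|X=x):
  P(Y|X=0) = (2/7, 2/7, 3/7), H(Y|X=0) = 1.5567, weight P(X=0) = 7/20
  P(Y|X=1) = (4/13, 6/13, 3/13), H(Y|X=1) = 1.5262, weight P(X=1) = 13/20
H(Y|X) = 1.5369 bits

H(X) + H(Y|X) = 0.9341 + 1.5369 = 2.4710 bits

Both sides equal 2.4710 bits. ✓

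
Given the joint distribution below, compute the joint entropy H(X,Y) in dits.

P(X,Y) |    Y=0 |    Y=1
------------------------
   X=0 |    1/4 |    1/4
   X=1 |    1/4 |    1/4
0.6021 dits

Joint entropy is H(X,Y) = -Σ_{x,y} p(x,y) log p(x,y).

Summing over all non-zero entries:
H(X,Y) = -[1/4·log_10(1/4) + 1/4·log_10(1/4) + 1/4·log_10(1/4) + 1/4·log_10(1/4)]
H(X,Y) = 0.6021 dits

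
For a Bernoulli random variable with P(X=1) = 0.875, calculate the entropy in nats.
0.3768 nats

The binary entropy function is:
H(p) = -p log(p) - (1-p) log(1-p)

H(0.875) = -0.875 × log_e(0.875) - 0.125 × log_e(0.125)
H(0.875) = 0.3768 nats

Note: Binary entropy is maximized at p=0.5 (H=1 bit) and minimized at p=0 or p=1 (H=0).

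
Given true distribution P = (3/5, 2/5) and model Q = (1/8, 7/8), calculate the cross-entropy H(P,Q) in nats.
1.3011 nats

Cross-entropy: H(P,Q) = -Σ p(x) log q(x)

Alternatively: H(P,Q) = H(P) + D_KL(P||Q)
H(P) = 0.6730 nats
D_KL(P||Q) = 0.6281 nats

H(P,Q) = 0.6730 + 0.6281 = 1.3011 nats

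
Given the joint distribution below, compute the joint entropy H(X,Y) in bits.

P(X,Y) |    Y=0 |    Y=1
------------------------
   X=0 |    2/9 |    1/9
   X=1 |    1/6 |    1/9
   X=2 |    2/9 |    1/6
2.5305 bits

Joint entropy is H(X,Y) = -Σ_{x,y} p(x,y) log p(x,y).

Summing over all non-zero entries:
H(X,Y) = -[2/9·log_2(2/9) + 1/9·log_2(1/9) + 1/6·log_2(1/6) + 1/9·log_2(1/9) + 2/9·log_2(2/9) + 1/6·log_2(1/6)]
H(X,Y) = 2.5305 bits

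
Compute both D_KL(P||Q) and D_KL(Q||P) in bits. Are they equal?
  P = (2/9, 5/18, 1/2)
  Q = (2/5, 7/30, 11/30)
D_KL(P||Q) = 0.1052, D_KL(Q||P) = 0.1164

KL divergence is not symmetric: D_KL(P||Q) ≠ D_KL(Q||P) in general.

D_KL(P||Q) = 0.1052 bits
D_KL(Q||P) = 0.1164 bits

No, they are not equal!

This asymmetry is why KL divergence is not a true distance metric.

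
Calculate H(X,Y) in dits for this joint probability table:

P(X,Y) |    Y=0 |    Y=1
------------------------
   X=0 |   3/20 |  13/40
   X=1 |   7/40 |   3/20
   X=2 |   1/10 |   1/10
0.7383 dits

Joint entropy is H(X,Y) = -Σ_{x,y} p(x,y) log p(x,y).

Summing over all non-zero entries:
H(X,Y) = -[3/20·log_10(3/20) + 13/40·log_10(13/40) + 7/40·log_10(7/40) + 3/20·log_10(3/20) + 1/10·log_10(1/10) + 1/10·log_10(1/10)]
H(X,Y) = 0.7383 dits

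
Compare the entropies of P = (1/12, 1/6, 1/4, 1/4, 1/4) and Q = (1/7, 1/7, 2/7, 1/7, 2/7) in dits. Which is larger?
Q

Computing entropies in dits:
H(P) = 0.6712
H(Q) = 0.6731

Distribution Q has higher entropy.

Intuition: The distribution closer to uniform (more spread out) has higher entropy.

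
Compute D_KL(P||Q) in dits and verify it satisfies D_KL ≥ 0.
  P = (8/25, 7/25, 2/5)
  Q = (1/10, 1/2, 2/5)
0.0911 dits

KL divergence satisfies the Gibbs inequality: D_KL(P||Q) ≥ 0 for all distributions P, Q.

D_KL(P||Q) = Σ p(x) log(p(x)/q(x))
Term by term:
  x=0: 8/25 × log_10[(8/25)/(1/10)] = 0.1616
  x=1: 7/25 × log_10[(7/25)/(1/2)] = -0.0705
  x=2: 2/5 × log_10[(2/5)/(2/5)] = 0.0000
D_KL(P||Q) = 0.0911 dits

D_KL(P||Q) = 0.0911 ≥ 0 ✓

This non-negativity is a fundamental property: relative entropy cannot be negative because it measures how different Q is from P.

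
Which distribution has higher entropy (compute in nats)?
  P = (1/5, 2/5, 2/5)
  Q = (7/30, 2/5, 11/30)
Q

Computing entropies in nats:
H(P) = 1.0549
H(Q) = 1.0740

Distribution Q has higher entropy.

Intuition: The distribution closer to uniform (more spread out) has higher entropy.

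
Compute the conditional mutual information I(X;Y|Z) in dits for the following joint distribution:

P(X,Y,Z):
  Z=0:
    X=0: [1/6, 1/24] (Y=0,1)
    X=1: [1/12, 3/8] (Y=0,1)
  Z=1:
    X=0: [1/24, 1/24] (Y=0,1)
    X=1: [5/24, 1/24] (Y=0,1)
0.0593 dits

Conditional mutual information: I(X;Y|Z) = H(X|Z) + H(Y|Z) - H(X,Y|Z)

H(Z) = 0.2764
H(X,Z) = 0.5377 → H(X|Z) = 0.2612
H(Y,Z) = 0.5494 → H(Y|Z) = 0.2729
H(X,Y,Z) = 0.7513 → H(X,Y|Z) = 0.4749

I(X;Y|Z) = 0.2612 + 0.2729 - 0.4749 = 0.0593 dits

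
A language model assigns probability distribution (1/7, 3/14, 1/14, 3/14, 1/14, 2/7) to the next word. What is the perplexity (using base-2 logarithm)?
5.3288

Perplexity is 2^H (or exp(H) for natural log).

First, H = -Σ p log p = 2.4138 bits
Perplexity = 2^2.4138 = 5.3288

Interpretation: The model's uncertainty is equivalent to choosing uniformly among 5.3 options.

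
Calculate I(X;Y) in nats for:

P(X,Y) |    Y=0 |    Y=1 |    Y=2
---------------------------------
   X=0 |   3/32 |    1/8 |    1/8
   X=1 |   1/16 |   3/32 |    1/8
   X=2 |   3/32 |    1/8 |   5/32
0.0024 nats

Mutual information: I(X;Y) = H(X) + H(Y) - H(X,Y)

Marginals:
P(X) = (11/32, 9/32, 3/8), H(X) = 1.0916 nats
P(Y) = (1/4, 11/32, 13/32), H(Y) = 1.0796 nats

Joint entropy: H(X,Y) = 2.1688 nats

I(X;Y) = 1.0916 + 1.0796 - 2.1688 = 0.0024 nats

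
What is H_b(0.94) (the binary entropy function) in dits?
0.0986 dits

The binary entropy function is:
H(p) = -p log(p) - (1-p) log(1-p)

H(0.94) = -0.94 × log_10(0.94) - 0.06 × log_10(0.06)
H(0.94) = 0.0986 dits

Note: Binary entropy is maximized at p=0.5 (H=1 bit) and minimized at p=0 or p=1 (H=0).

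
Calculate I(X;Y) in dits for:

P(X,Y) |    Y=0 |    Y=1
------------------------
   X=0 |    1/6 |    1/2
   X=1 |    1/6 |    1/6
0.0133 dits

Mutual information: I(X;Y) = H(X) + H(Y) - H(X,Y)

Marginals:
P(X) = (2/3, 1/3), H(X) = 0.2764 dits
P(Y) = (1/3, 2/3), H(Y) = 0.2764 dits

Joint entropy: H(X,Y) = 0.5396 dits

I(X;Y) = 0.2764 + 0.2764 - 0.5396 = 0.0133 dits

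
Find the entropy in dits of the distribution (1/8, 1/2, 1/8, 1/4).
0.5268 dits

Shannon entropy is H(X) = -Σ p(x) log p(x).

For P = (1/8, 1/2, 1/8, 1/4):
H = -1/8 × log_10(1/8) -1/2 × log_10(1/2) -1/8 × log_10(1/8) -1/4 × log_10(1/4)
H = 0.5268 dits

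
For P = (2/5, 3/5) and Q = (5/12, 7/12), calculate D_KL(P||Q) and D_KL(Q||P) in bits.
D_KL(P||Q) = 0.0008, D_KL(Q||P) = 0.0008

KL divergence is not symmetric: D_KL(P||Q) ≠ D_KL(Q||P) in general.

D_KL(P||Q) = 0.0008 bits
D_KL(Q||P) = 0.0008 bits

In this case they happen to be equal (to 4 decimal places).

This asymmetry is why KL divergence is not a true distance metric.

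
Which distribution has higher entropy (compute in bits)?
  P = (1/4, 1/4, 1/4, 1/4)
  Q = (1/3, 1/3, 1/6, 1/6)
P

Computing entropies in bits:
H(P) = 2.0000
H(Q) = 1.9183

Distribution P has higher entropy.

Intuition: The distribution closer to uniform (more spread out) has higher entropy.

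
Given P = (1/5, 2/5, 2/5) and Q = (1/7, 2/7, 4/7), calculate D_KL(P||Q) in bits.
0.0854 bits

KL divergence: D_KL(P||Q) = Σ p(x) log(p(x)/q(x))

Computing term by term:
  x=0: 1/5 × log_2[(1/5)/(1/7)] = 1/5 × 0.4854 = 0.0971
  x=1: 2/5 × log_2[(2/5)/(2/7)] = 2/5 × 0.4854 = 0.1942
  x=2: 2/5 × log_2[(2/5)/(4/7)] = 2/5 × -0.5146 = -0.2058

D_KL(P||Q) = 0.0854 bits

Note: KL divergence is always non-negative and equals 0 iff P = Q.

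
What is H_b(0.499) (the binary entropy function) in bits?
1.0000 bits

The binary entropy function is:
H(p) = -p log(p) - (1-p) log(1-p)

H(0.499) = -0.499 × log_2(0.499) - 0.501 × log_2(0.501)
H(0.499) = 1.0000 bits

Note: Binary entropy is maximized at p=0.5 (H=1 bit) and minimized at p=0 or p=1 (H=0).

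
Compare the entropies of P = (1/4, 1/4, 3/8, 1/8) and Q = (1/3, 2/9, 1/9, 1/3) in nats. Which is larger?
P

Computing entropies in nats:
H(P) = 1.3209
H(Q) = 1.3108

Distribution P has higher entropy.

Intuition: The distribution closer to uniform (more spread out) has higher entropy.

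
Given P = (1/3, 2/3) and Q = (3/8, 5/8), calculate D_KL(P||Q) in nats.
0.0038 nats

KL divergence: D_KL(P||Q) = Σ p(x) log(p(x)/q(x))

Computing term by term:
  x=0: 1/3 × log_e[(1/3)/(3/8)] = 1/3 × -0.1178 = -0.0393
  x=1: 2/3 × log_e[(2/3)/(5/8)] = 2/3 × 0.0645 = 0.0430

D_KL(P||Q) = 0.0038 nats

Note: KL divergence is always non-negative and equals 0 iff P = Q.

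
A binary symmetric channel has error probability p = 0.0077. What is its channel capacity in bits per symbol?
0.9349 bits

For a binary symmetric channel (BSC) with error probability p:
Capacity C = 1 - H(p) bits per symbol

where H(p) = -p log₂(p) - (1-p) log₂(1-p) is the binary entropy function.

H(0.0077) = 0.0651 bits
C = 1 - 0.0651 = 0.9349 bits per symbol

This means we can reliably transmit up to 0.9349 bits of information per channel use.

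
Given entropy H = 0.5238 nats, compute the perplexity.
1.6884

Perplexity is e^H (or exp(H) for natural log).

H = 0.5238 nats
Perplexity = e^0.5238 = 1.6884

Interpretation: The model's uncertainty is equivalent to choosing uniformly among 1.7 options.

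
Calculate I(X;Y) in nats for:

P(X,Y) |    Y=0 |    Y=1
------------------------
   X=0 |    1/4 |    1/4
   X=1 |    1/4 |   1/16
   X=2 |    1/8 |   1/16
0.0393 nats

Mutual information: I(X;Y) = H(X) + H(Y) - H(X,Y)

Marginals:
P(X) = (1/2, 5/16, 3/16), H(X) = 1.0239 nats
P(Y) = (5/8, 3/8), H(Y) = 0.6616 nats

Joint entropy: H(X,Y) = 1.6462 nats

I(X;Y) = 1.0239 + 0.6616 - 1.6462 = 0.0393 nats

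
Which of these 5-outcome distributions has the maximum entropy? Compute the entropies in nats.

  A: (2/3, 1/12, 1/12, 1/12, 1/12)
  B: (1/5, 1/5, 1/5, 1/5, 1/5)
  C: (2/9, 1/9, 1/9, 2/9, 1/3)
B

For a discrete distribution over n outcomes, entropy is maximized by the uniform distribution.

Computing entropies:
H(A) = 1.0986 nats
H(B) = 1.6094 nats
H(C) = 1.5230 nats

The uniform distribution (where all probabilities equal 1/5) achieves the maximum entropy of log_e(5) = 1.6094 nats.

Distribution B has the highest entropy.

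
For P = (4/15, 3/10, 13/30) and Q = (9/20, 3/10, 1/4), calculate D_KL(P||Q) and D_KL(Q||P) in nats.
D_KL(P||Q) = 0.0988, D_KL(Q||P) = 0.0980

KL divergence is not symmetric: D_KL(P||Q) ≠ D_KL(Q||P) in general.

D_KL(P||Q) = 0.0988 nats
D_KL(Q||P) = 0.0980 nats

No, they are not equal!

This asymmetry is why KL divergence is not a true distance metric.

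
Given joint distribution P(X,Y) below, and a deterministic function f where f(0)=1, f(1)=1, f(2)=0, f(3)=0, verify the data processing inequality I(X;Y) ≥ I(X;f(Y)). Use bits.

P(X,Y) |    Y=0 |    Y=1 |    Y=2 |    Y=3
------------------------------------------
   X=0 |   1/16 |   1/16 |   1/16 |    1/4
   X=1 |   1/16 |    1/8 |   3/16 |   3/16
I(X;Y) = 0.0577, I(X;f(Y)) = 0.0019, inequality holds: 0.0577 ≥ 0.0019

Data Processing Inequality: For any Markov chain X → Y → Z, we have I(X;Y) ≥ I(X;Z).

Here Z = f(Y) is a deterministic function of Y, forming X → Y → Z.

Original I(X;Y) = 0.0577 bits

After applying f:
P(X,Z) where Z=f(Y):
- P(X,Z=0) = P(X,Y=2) + P(X,Y=3)
- P(X,Z=1) = P(X,Y=0) + P(X,Y=1)

I(X;Z) = I(X;f(Y)) = 0.0019 bits

Verification: 0.0577 ≥ 0.0019 ✓

Information cannot be created by processing; the function f can only lose information about X.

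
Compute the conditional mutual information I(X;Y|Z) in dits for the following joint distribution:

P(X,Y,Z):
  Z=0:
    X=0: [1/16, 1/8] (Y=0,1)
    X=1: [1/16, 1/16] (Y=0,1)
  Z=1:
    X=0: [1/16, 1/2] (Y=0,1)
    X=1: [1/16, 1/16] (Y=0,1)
0.0206 dits

Conditional mutual information: I(X;Y|Z) = H(X|Z) + H(Y|Z) - H(X,Y|Z)

H(Z) = 0.2697
H(X,Z) = 0.5026 → H(X|Z) = 0.2329
H(Y,Z) = 0.5026 → H(Y|Z) = 0.2329
H(X,Y,Z) = 0.7149 → H(X,Y|Z) = 0.4452

I(X;Y|Z) = 0.2329 + 0.2329 - 0.4452 = 0.0206 dits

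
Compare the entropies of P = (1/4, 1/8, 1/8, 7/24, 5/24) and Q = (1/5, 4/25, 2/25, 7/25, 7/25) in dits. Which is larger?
P

Computing entropies in dits:
H(P) = 0.6743
H(Q) = 0.6645

Distribution P has higher entropy.

Intuition: The distribution closer to uniform (more spread out) has higher entropy.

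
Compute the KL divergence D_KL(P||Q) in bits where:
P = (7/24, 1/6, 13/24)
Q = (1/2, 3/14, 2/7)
0.2126 bits

KL divergence: D_KL(P||Q) = Σ p(x) log(p(x)/q(x))

Computing term by term:
  x=0: 7/24 × log_2[(7/24)/(1/2)] = 7/24 × -0.7776 = -0.2268
  x=1: 1/6 × log_2[(1/6)/(3/14)] = 1/6 × -0.3626 = -0.0604
  x=2: 13/24 × log_2[(13/24)/(2/7)] = 13/24 × 0.9228 = 0.4999

D_KL(P||Q) = 0.2126 bits

Note: KL divergence is always non-negative and equals 0 iff P = Q.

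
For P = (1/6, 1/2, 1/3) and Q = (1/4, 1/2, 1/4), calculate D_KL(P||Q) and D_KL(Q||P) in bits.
D_KL(P||Q) = 0.0409, D_KL(Q||P) = 0.0425

KL divergence is not symmetric: D_KL(P||Q) ≠ D_KL(Q||P) in general.

D_KL(P||Q) = 0.0409 bits
D_KL(Q||P) = 0.0425 bits

No, they are not equal!

This asymmetry is why KL divergence is not a true distance metric.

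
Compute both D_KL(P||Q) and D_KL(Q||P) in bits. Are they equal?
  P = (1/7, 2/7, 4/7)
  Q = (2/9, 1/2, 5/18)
D_KL(P||Q) = 0.2729, D_KL(Q||P) = 0.2563

KL divergence is not symmetric: D_KL(P||Q) ≠ D_KL(Q||P) in general.

D_KL(P||Q) = 0.2729 bits
D_KL(Q||P) = 0.2563 bits

No, they are not equal!

This asymmetry is why KL divergence is not a true distance metric.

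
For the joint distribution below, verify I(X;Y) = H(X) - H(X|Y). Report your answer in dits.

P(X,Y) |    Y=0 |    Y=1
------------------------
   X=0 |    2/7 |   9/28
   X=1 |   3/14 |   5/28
I(X;Y) = 0.0012 dits

Mutual information has multiple equivalent forms:
- I(X;Y) = H(X) - H(X|Y)
- I(X;Y) = H(Y) - H(Y|X)
- I(X;Y) = H(X) + H(Y) - H(X,Y)

Computing all quantities:
H(X) = 0.2910, H(Y) = 0.3010, H(X,Y) = 0.5908
H(X|Y) = 0.2898, H(Y|X) = 0.2999

Verification:
H(X) - H(X|Y) = 0.2910 - 0.2898 = 0.0012
H(Y) - H(Y|X) = 0.3010 - 0.2999 = 0.0012
H(X) + H(Y) - H(X,Y) = 0.2910 + 0.3010 - 0.5908 = 0.0012

All forms give I(X;Y) = 0.0012 dits. ✓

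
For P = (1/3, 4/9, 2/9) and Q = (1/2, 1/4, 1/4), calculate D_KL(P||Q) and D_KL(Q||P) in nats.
D_KL(P||Q) = 0.0944, D_KL(Q||P) = 0.0883

KL divergence is not symmetric: D_KL(P||Q) ≠ D_KL(Q||P) in general.

D_KL(P||Q) = 0.0944 nats
D_KL(Q||P) = 0.0883 nats

No, they are not equal!

This asymmetry is why KL divergence is not a true distance metric.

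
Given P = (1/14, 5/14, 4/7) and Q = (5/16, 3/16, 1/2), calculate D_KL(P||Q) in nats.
0.2010 nats

KL divergence: D_KL(P||Q) = Σ p(x) log(p(x)/q(x))

Computing term by term:
  x=0: 1/14 × log_e[(1/14)/(5/16)] = 1/14 × -1.4759 = -0.1054
  x=1: 5/14 × log_e[(5/14)/(3/16)] = 5/14 × 0.6444 = 0.2301
  x=2: 4/7 × log_e[(4/7)/(1/2)] = 4/7 × 0.1335 = 0.0763

D_KL(P||Q) = 0.2010 nats

Note: KL divergence is always non-negative and equals 0 iff P = Q.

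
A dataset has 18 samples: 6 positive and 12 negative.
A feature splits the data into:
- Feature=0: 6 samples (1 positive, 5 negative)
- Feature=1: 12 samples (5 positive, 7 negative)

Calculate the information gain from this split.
0.0484 bits

Information Gain = H(Y) - H(Y|Feature)

Before split:
P(positive) = 6/18 = 0.3333
H(Y) = 0.9183 bits

After split:
Feature=0: H = 0.6500 bits (weight = 6/18)
Feature=1: H = 0.9799 bits (weight = 12/18)
H(Y|Feature) = (6/18)×0.6500 + (12/18)×0.9799 = 0.8699 bits

Information Gain = 0.9183 - 0.8699 = 0.0484 bits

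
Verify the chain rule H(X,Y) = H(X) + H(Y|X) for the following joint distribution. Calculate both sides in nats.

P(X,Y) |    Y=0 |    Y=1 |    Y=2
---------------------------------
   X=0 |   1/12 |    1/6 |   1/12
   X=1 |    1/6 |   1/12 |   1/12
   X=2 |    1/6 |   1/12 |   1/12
H(X,Y) = 2.1383, H(X) = 1.0986, H(Y|X) = 1.0397 (all in nats)

Chain rule: H(X,Y) = H(X) + H(Y|X)

Left side — joint entropy directly:
H(X,Y) = -Σ p(x,y) log p(x,y) = 2.1383 nats

Right side — compute H(Y|X) from the conditional distributions:
P(X) = (1/3, 1/3, 1/3), so H(X) = 1.0986 nats
H(Y|X) = Σ_x P(X=x) · H(Y|X=x):
  P(Y|X=0) = (1/4, 1/2, 1/4), H(Y|X=0) = 1.0397, weight P(X=0) = 1/3
  P(Y|X=1) = (1/2, 1/4, 1/4), H(Y|X=1) = 1.0397, weight P(X=1) = 1/3
  P(Y|X=2) = (1/2, 1/4, 1/4), H(Y|X=2) = 1.0397, weight P(X=2) = 1/3
H(Y|X) = 1.0397 nats

H(X) + H(Y|X) = 1.0986 + 1.0397 = 2.1383 nats

Both sides equal 2.1383 nats. ✓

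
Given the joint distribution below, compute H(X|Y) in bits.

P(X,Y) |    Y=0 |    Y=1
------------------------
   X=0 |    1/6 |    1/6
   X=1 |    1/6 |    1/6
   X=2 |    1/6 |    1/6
1.5850 bits

Using the chain rule: H(X|Y) = H(X,Y) - H(Y)

First, compute H(X,Y) = 2.5850 bits

Marginal P(Y) = (1/2, 1/2)
H(Y) = 1.0000 bits

H(X|Y) = H(X,Y) - H(Y) = 2.5850 - 1.0000 = 1.5850 bits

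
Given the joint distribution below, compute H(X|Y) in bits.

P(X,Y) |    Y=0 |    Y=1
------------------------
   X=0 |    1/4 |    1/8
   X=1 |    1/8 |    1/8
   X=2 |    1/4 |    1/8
1.5456 bits

Using the chain rule: H(X|Y) = H(X,Y) - H(Y)

First, compute H(X,Y) = 2.5000 bits

Marginal P(Y) = (5/8, 3/8)
H(Y) = 0.9544 bits

H(X|Y) = H(X,Y) - H(Y) = 2.5000 - 0.9544 = 1.5456 bits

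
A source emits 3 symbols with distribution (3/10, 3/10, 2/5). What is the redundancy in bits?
0.0140 bits

Redundancy measures how far a source is from maximum entropy:
R = H_max - H(X)

Maximum entropy for 3 symbols: H_max = log_2(3) = 1.5850 bits
Actual entropy: H(X) = 1.5710 bits
Redundancy: R = 1.5850 - 1.5710 = 0.0140 bits

This redundancy represents potential for compression: the source could be compressed by 0.0140 bits per symbol.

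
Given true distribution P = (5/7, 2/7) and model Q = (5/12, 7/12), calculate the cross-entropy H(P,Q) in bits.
1.1243 bits

Cross-entropy: H(P,Q) = -Σ p(x) log q(x)

Alternatively: H(P,Q) = H(P) + D_KL(P||Q)
H(P) = 0.8631 bits
D_KL(P||Q) = 0.2612 bits

H(P,Q) = 0.8631 + 0.2612 = 1.1243 bits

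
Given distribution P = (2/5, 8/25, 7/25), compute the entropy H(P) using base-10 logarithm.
0.4723 dits

Shannon entropy is H(X) = -Σ p(x) log p(x).

For P = (2/5, 8/25, 7/25):
H = -2/5 × log_10(2/5) -8/25 × log_10(8/25) -7/25 × log_10(7/25)
H = 0.4723 dits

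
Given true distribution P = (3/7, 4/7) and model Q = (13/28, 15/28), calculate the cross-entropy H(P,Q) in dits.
0.2977 dits

Cross-entropy: H(P,Q) = -Σ p(x) log q(x)

Alternatively: H(P,Q) = H(P) + D_KL(P||Q)
H(P) = 0.2966 dits
D_KL(P||Q) = 0.0011 dits

H(P,Q) = 0.2966 + 0.0011 = 0.2977 dits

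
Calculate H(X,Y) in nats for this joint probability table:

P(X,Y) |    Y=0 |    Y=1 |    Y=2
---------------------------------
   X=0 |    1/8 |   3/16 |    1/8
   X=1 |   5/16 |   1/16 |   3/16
1.6844 nats

Joint entropy is H(X,Y) = -Σ_{x,y} p(x,y) log p(x,y).

Summing over all non-zero entries:
H(X,Y) = -[1/8·log_e(1/8) + 3/16·log_e(3/16) + 1/8·log_e(1/8) + 5/16·log_e(5/16) + 1/16·log_e(1/16) + 3/16·log_e(3/16)]
H(X,Y) = 1.6844 nats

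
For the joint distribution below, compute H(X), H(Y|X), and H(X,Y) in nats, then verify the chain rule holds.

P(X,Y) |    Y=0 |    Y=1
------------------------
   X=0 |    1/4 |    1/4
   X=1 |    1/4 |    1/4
H(X,Y) = 1.3863, H(X) = 0.6931, H(Y|X) = 0.6931 (all in nats)

Chain rule: H(X,Y) = H(X) + H(Y|X)

Left side — joint entropy directly:
H(X,Y) = -Σ p(x,y) log p(x,y) = 1.3863 nats

Right side — compute H(Y|X) from the conditional distributions:
P(X) = (1/2, 1/2), so H(X) = 0.6931 nats
H(Y|X) = Σ_x P(X=x) · H(Y|X=x):
  P(Y|X=0) = (1/2, 1/2), H(Y|X=0) = 0.6931, weight P(X=0) = 1/2
  P(Y|X=1) = (1/2, 1/2), H(Y|X=1) = 0.6931, weight P(X=1) = 1/2
H(Y|X) = 0.6931 nats

H(X) + H(Y|X) = 0.6931 + 0.6931 = 1.3863 nats

Both sides equal 1.3863 nats. ✓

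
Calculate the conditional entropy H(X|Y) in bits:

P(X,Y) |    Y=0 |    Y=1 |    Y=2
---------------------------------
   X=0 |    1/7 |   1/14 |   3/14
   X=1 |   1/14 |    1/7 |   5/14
0.9389 bits

Using the chain rule: H(X|Y) = H(X,Y) - H(Y)

First, compute H(X,Y) = 2.3527 bits

Marginal P(Y) = (3/14, 3/14, 4/7)
H(Y) = 1.4138 bits

H(X|Y) = H(X,Y) - H(Y) = 2.3527 - 1.4138 = 0.9389 bits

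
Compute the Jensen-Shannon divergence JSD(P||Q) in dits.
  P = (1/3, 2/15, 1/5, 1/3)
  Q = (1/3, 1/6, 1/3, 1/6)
0.0102 dits

Jensen-Shannon divergence is:
JSD(P||Q) = 0.5 × D_KL(P||M) + 0.5 × D_KL(Q||M)
where M = 0.5 × (P + Q) is the mixture distribution.

M = 0.5 × (1/3, 2/15, 1/5, 1/3) + 0.5 × (1/3, 1/6, 1/3, 1/6) = (1/3, 3/20, 4/15, 1/4)

D_KL(P||M) = 0.0098 dits
D_KL(Q||M) = 0.0106 dits

JSD(P||Q) = 0.5 × 0.0098 + 0.5 × 0.0106 = 0.0102 dits

Unlike KL divergence, JSD is symmetric and bounded: 0 ≤ JSD ≤ log(2).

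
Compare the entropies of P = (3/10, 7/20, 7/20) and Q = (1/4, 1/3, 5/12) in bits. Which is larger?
P

Computing entropies in bits:
H(P) = 1.5813
H(Q) = 1.5546

Distribution P has higher entropy.

Intuition: The distribution closer to uniform (more spread out) has higher entropy.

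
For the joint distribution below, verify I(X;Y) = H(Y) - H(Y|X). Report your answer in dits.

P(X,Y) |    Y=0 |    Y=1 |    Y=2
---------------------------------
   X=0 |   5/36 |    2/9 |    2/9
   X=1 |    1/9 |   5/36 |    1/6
I(X;Y) = 0.0006 dits

Mutual information has multiple equivalent forms:
- I(X;Y) = H(X) - H(X|Y)
- I(X;Y) = H(Y) - H(Y|X)
- I(X;Y) = H(X) + H(Y) - H(X,Y)

Computing all quantities:
H(X) = 0.2950, H(Y) = 0.4698, H(X,Y) = 0.7642
H(X|Y) = 0.2944, H(Y|X) = 0.4692

Verification:
H(X) - H(X|Y) = 0.2950 - 0.2944 = 0.0006
H(Y) - H(Y|X) = 0.4698 - 0.4692 = 0.0006
H(X) + H(Y) - H(X,Y) = 0.2950 + 0.4698 - 0.7642 = 0.0006

All forms give I(X;Y) = 0.0006 dits. ✓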